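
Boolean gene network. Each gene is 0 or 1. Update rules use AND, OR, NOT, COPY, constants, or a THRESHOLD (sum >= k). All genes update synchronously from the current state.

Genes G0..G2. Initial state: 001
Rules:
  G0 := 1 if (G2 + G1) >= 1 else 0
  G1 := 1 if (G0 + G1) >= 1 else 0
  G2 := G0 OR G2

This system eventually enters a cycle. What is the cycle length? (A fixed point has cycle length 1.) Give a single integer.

Step 0: 001
Step 1: G0=(1+0>=1)=1 G1=(0+0>=1)=0 G2=G0|G2=0|1=1 -> 101
Step 2: G0=(1+0>=1)=1 G1=(1+0>=1)=1 G2=G0|G2=1|1=1 -> 111
Step 3: G0=(1+1>=1)=1 G1=(1+1>=1)=1 G2=G0|G2=1|1=1 -> 111
State from step 3 equals state from step 2 -> cycle length 1

Answer: 1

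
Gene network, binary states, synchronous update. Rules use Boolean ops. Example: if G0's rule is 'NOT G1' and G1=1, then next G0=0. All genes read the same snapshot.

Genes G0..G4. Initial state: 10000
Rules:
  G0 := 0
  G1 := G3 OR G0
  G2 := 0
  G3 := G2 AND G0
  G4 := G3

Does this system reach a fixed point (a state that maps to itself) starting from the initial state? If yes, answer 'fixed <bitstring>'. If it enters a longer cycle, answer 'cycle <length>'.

Answer: fixed 00000

Derivation:
Step 0: 10000
Step 1: G0=0(const) G1=G3|G0=0|1=1 G2=0(const) G3=G2&G0=0&1=0 G4=G3=0 -> 01000
Step 2: G0=0(const) G1=G3|G0=0|0=0 G2=0(const) G3=G2&G0=0&0=0 G4=G3=0 -> 00000
Step 3: G0=0(const) G1=G3|G0=0|0=0 G2=0(const) G3=G2&G0=0&0=0 G4=G3=0 -> 00000
Fixed point reached at step 2: 00000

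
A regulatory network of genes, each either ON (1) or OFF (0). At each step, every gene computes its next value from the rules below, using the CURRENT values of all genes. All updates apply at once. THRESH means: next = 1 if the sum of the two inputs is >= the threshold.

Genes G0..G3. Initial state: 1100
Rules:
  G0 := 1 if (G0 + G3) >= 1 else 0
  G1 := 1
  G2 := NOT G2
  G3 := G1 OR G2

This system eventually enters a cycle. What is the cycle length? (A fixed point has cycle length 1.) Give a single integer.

Answer: 2

Derivation:
Step 0: 1100
Step 1: G0=(1+0>=1)=1 G1=1(const) G2=NOT G2=NOT 0=1 G3=G1|G2=1|0=1 -> 1111
Step 2: G0=(1+1>=1)=1 G1=1(const) G2=NOT G2=NOT 1=0 G3=G1|G2=1|1=1 -> 1101
Step 3: G0=(1+1>=1)=1 G1=1(const) G2=NOT G2=NOT 0=1 G3=G1|G2=1|0=1 -> 1111
State from step 3 equals state from step 1 -> cycle length 2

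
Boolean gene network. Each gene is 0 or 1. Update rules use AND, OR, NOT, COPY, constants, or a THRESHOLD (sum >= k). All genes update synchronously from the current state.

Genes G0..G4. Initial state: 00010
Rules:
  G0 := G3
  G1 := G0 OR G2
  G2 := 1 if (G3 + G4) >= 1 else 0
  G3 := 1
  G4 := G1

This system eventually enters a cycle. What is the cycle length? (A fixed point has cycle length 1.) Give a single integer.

Answer: 1

Derivation:
Step 0: 00010
Step 1: G0=G3=1 G1=G0|G2=0|0=0 G2=(1+0>=1)=1 G3=1(const) G4=G1=0 -> 10110
Step 2: G0=G3=1 G1=G0|G2=1|1=1 G2=(1+0>=1)=1 G3=1(const) G4=G1=0 -> 11110
Step 3: G0=G3=1 G1=G0|G2=1|1=1 G2=(1+0>=1)=1 G3=1(const) G4=G1=1 -> 11111
Step 4: G0=G3=1 G1=G0|G2=1|1=1 G2=(1+1>=1)=1 G3=1(const) G4=G1=1 -> 11111
State from step 4 equals state from step 3 -> cycle length 1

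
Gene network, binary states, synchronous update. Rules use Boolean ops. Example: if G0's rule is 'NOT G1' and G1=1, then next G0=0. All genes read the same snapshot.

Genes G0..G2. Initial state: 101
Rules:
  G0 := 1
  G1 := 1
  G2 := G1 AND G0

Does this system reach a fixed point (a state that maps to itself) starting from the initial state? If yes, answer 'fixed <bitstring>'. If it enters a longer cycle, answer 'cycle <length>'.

Answer: fixed 111

Derivation:
Step 0: 101
Step 1: G0=1(const) G1=1(const) G2=G1&G0=0&1=0 -> 110
Step 2: G0=1(const) G1=1(const) G2=G1&G0=1&1=1 -> 111
Step 3: G0=1(const) G1=1(const) G2=G1&G0=1&1=1 -> 111
Fixed point reached at step 2: 111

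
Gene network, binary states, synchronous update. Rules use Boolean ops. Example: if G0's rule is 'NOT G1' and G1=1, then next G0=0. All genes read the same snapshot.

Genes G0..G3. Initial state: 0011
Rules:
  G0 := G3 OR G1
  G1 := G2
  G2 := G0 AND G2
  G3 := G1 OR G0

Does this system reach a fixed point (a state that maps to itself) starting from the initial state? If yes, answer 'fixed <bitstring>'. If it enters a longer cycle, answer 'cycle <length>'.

Answer: fixed 1001

Derivation:
Step 0: 0011
Step 1: G0=G3|G1=1|0=1 G1=G2=1 G2=G0&G2=0&1=0 G3=G1|G0=0|0=0 -> 1100
Step 2: G0=G3|G1=0|1=1 G1=G2=0 G2=G0&G2=1&0=0 G3=G1|G0=1|1=1 -> 1001
Step 3: G0=G3|G1=1|0=1 G1=G2=0 G2=G0&G2=1&0=0 G3=G1|G0=0|1=1 -> 1001
Fixed point reached at step 2: 1001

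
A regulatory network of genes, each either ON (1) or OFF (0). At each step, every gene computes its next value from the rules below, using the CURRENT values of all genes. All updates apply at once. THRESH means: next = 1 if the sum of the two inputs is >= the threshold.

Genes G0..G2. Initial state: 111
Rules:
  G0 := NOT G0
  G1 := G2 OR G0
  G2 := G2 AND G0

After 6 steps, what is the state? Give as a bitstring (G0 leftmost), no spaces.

Step 1: G0=NOT G0=NOT 1=0 G1=G2|G0=1|1=1 G2=G2&G0=1&1=1 -> 011
Step 2: G0=NOT G0=NOT 0=1 G1=G2|G0=1|0=1 G2=G2&G0=1&0=0 -> 110
Step 3: G0=NOT G0=NOT 1=0 G1=G2|G0=0|1=1 G2=G2&G0=0&1=0 -> 010
Step 4: G0=NOT G0=NOT 0=1 G1=G2|G0=0|0=0 G2=G2&G0=0&0=0 -> 100
Step 5: G0=NOT G0=NOT 1=0 G1=G2|G0=0|1=1 G2=G2&G0=0&1=0 -> 010
Step 6: G0=NOT G0=NOT 0=1 G1=G2|G0=0|0=0 G2=G2&G0=0&0=0 -> 100

100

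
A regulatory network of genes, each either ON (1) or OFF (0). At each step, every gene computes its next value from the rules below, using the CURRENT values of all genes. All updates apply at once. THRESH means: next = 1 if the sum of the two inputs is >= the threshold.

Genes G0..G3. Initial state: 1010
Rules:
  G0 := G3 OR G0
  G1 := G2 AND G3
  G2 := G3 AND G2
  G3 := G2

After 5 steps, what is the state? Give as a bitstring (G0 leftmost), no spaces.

Step 1: G0=G3|G0=0|1=1 G1=G2&G3=1&0=0 G2=G3&G2=0&1=0 G3=G2=1 -> 1001
Step 2: G0=G3|G0=1|1=1 G1=G2&G3=0&1=0 G2=G3&G2=1&0=0 G3=G2=0 -> 1000
Step 3: G0=G3|G0=0|1=1 G1=G2&G3=0&0=0 G2=G3&G2=0&0=0 G3=G2=0 -> 1000
Step 4: G0=G3|G0=0|1=1 G1=G2&G3=0&0=0 G2=G3&G2=0&0=0 G3=G2=0 -> 1000
Step 5: G0=G3|G0=0|1=1 G1=G2&G3=0&0=0 G2=G3&G2=0&0=0 G3=G2=0 -> 1000

1000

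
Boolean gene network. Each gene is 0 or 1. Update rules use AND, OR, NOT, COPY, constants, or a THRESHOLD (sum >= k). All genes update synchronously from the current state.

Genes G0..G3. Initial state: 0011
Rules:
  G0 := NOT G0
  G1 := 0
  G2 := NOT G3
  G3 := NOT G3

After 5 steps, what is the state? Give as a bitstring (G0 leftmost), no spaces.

Step 1: G0=NOT G0=NOT 0=1 G1=0(const) G2=NOT G3=NOT 1=0 G3=NOT G3=NOT 1=0 -> 1000
Step 2: G0=NOT G0=NOT 1=0 G1=0(const) G2=NOT G3=NOT 0=1 G3=NOT G3=NOT 0=1 -> 0011
Step 3: G0=NOT G0=NOT 0=1 G1=0(const) G2=NOT G3=NOT 1=0 G3=NOT G3=NOT 1=0 -> 1000
Step 4: G0=NOT G0=NOT 1=0 G1=0(const) G2=NOT G3=NOT 0=1 G3=NOT G3=NOT 0=1 -> 0011
Step 5: G0=NOT G0=NOT 0=1 G1=0(const) G2=NOT G3=NOT 1=0 G3=NOT G3=NOT 1=0 -> 1000

1000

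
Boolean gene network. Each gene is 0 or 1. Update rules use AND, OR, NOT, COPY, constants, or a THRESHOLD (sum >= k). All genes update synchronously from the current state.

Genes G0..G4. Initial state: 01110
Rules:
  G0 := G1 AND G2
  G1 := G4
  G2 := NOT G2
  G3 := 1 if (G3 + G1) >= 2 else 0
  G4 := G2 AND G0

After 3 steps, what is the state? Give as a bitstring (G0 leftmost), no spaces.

Step 1: G0=G1&G2=1&1=1 G1=G4=0 G2=NOT G2=NOT 1=0 G3=(1+1>=2)=1 G4=G2&G0=1&0=0 -> 10010
Step 2: G0=G1&G2=0&0=0 G1=G4=0 G2=NOT G2=NOT 0=1 G3=(1+0>=2)=0 G4=G2&G0=0&1=0 -> 00100
Step 3: G0=G1&G2=0&1=0 G1=G4=0 G2=NOT G2=NOT 1=0 G3=(0+0>=2)=0 G4=G2&G0=1&0=0 -> 00000

00000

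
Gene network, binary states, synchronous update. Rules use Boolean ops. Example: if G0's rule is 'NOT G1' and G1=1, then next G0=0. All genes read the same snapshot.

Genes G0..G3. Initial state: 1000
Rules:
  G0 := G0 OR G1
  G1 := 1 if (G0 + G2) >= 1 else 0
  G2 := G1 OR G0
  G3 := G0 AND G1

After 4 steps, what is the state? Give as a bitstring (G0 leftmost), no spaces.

Step 1: G0=G0|G1=1|0=1 G1=(1+0>=1)=1 G2=G1|G0=0|1=1 G3=G0&G1=1&0=0 -> 1110
Step 2: G0=G0|G1=1|1=1 G1=(1+1>=1)=1 G2=G1|G0=1|1=1 G3=G0&G1=1&1=1 -> 1111
Step 3: G0=G0|G1=1|1=1 G1=(1+1>=1)=1 G2=G1|G0=1|1=1 G3=G0&G1=1&1=1 -> 1111
Step 4: G0=G0|G1=1|1=1 G1=(1+1>=1)=1 G2=G1|G0=1|1=1 G3=G0&G1=1&1=1 -> 1111

1111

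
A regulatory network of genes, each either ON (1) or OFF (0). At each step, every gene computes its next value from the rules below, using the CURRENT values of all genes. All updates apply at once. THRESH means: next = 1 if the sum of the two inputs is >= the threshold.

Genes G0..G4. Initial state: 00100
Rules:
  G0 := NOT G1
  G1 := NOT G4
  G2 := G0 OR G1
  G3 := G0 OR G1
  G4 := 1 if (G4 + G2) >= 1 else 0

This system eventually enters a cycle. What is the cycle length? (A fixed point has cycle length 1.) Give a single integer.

Answer: 1

Derivation:
Step 0: 00100
Step 1: G0=NOT G1=NOT 0=1 G1=NOT G4=NOT 0=1 G2=G0|G1=0|0=0 G3=G0|G1=0|0=0 G4=(0+1>=1)=1 -> 11001
Step 2: G0=NOT G1=NOT 1=0 G1=NOT G4=NOT 1=0 G2=G0|G1=1|1=1 G3=G0|G1=1|1=1 G4=(1+0>=1)=1 -> 00111
Step 3: G0=NOT G1=NOT 0=1 G1=NOT G4=NOT 1=0 G2=G0|G1=0|0=0 G3=G0|G1=0|0=0 G4=(1+1>=1)=1 -> 10001
Step 4: G0=NOT G1=NOT 0=1 G1=NOT G4=NOT 1=0 G2=G0|G1=1|0=1 G3=G0|G1=1|0=1 G4=(1+0>=1)=1 -> 10111
Step 5: G0=NOT G1=NOT 0=1 G1=NOT G4=NOT 1=0 G2=G0|G1=1|0=1 G3=G0|G1=1|0=1 G4=(1+1>=1)=1 -> 10111
State from step 5 equals state from step 4 -> cycle length 1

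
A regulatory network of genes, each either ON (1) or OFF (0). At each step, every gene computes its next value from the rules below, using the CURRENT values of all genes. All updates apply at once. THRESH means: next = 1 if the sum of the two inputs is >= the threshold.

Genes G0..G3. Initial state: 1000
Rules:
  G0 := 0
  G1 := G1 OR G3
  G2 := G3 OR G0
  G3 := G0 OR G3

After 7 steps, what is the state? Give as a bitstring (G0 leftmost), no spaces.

Step 1: G0=0(const) G1=G1|G3=0|0=0 G2=G3|G0=0|1=1 G3=G0|G3=1|0=1 -> 0011
Step 2: G0=0(const) G1=G1|G3=0|1=1 G2=G3|G0=1|0=1 G3=G0|G3=0|1=1 -> 0111
Step 3: G0=0(const) G1=G1|G3=1|1=1 G2=G3|G0=1|0=1 G3=G0|G3=0|1=1 -> 0111
Step 4: G0=0(const) G1=G1|G3=1|1=1 G2=G3|G0=1|0=1 G3=G0|G3=0|1=1 -> 0111
Step 5: G0=0(const) G1=G1|G3=1|1=1 G2=G3|G0=1|0=1 G3=G0|G3=0|1=1 -> 0111
Step 6: G0=0(const) G1=G1|G3=1|1=1 G2=G3|G0=1|0=1 G3=G0|G3=0|1=1 -> 0111
Step 7: G0=0(const) G1=G1|G3=1|1=1 G2=G3|G0=1|0=1 G3=G0|G3=0|1=1 -> 0111

0111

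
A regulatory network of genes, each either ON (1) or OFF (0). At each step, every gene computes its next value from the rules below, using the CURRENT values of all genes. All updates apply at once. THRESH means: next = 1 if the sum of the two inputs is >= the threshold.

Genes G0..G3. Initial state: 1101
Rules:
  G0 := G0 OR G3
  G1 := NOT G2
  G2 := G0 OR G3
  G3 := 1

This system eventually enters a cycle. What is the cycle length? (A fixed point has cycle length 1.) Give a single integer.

Answer: 1

Derivation:
Step 0: 1101
Step 1: G0=G0|G3=1|1=1 G1=NOT G2=NOT 0=1 G2=G0|G3=1|1=1 G3=1(const) -> 1111
Step 2: G0=G0|G3=1|1=1 G1=NOT G2=NOT 1=0 G2=G0|G3=1|1=1 G3=1(const) -> 1011
Step 3: G0=G0|G3=1|1=1 G1=NOT G2=NOT 1=0 G2=G0|G3=1|1=1 G3=1(const) -> 1011
State from step 3 equals state from step 2 -> cycle length 1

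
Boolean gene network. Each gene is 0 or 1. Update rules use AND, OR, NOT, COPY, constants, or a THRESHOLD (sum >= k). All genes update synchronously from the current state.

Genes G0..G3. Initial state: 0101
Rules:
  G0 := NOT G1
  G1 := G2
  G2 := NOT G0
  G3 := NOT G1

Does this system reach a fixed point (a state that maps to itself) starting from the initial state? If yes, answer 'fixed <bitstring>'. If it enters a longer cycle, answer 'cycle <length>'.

Answer: cycle 3

Derivation:
Step 0: 0101
Step 1: G0=NOT G1=NOT 1=0 G1=G2=0 G2=NOT G0=NOT 0=1 G3=NOT G1=NOT 1=0 -> 0010
Step 2: G0=NOT G1=NOT 0=1 G1=G2=1 G2=NOT G0=NOT 0=1 G3=NOT G1=NOT 0=1 -> 1111
Step 3: G0=NOT G1=NOT 1=0 G1=G2=1 G2=NOT G0=NOT 1=0 G3=NOT G1=NOT 1=0 -> 0100
Step 4: G0=NOT G1=NOT 1=0 G1=G2=0 G2=NOT G0=NOT 0=1 G3=NOT G1=NOT 1=0 -> 0010
Cycle of length 3 starting at step 1 -> no fixed point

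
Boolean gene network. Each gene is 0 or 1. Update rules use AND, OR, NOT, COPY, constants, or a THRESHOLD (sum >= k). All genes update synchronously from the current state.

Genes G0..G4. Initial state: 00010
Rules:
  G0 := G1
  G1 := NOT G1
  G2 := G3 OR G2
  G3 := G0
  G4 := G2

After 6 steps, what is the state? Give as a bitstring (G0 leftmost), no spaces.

Step 1: G0=G1=0 G1=NOT G1=NOT 0=1 G2=G3|G2=1|0=1 G3=G0=0 G4=G2=0 -> 01100
Step 2: G0=G1=1 G1=NOT G1=NOT 1=0 G2=G3|G2=0|1=1 G3=G0=0 G4=G2=1 -> 10101
Step 3: G0=G1=0 G1=NOT G1=NOT 0=1 G2=G3|G2=0|1=1 G3=G0=1 G4=G2=1 -> 01111
Step 4: G0=G1=1 G1=NOT G1=NOT 1=0 G2=G3|G2=1|1=1 G3=G0=0 G4=G2=1 -> 10101
Step 5: G0=G1=0 G1=NOT G1=NOT 0=1 G2=G3|G2=0|1=1 G3=G0=1 G4=G2=1 -> 01111
Step 6: G0=G1=1 G1=NOT G1=NOT 1=0 G2=G3|G2=1|1=1 G3=G0=0 G4=G2=1 -> 10101

10101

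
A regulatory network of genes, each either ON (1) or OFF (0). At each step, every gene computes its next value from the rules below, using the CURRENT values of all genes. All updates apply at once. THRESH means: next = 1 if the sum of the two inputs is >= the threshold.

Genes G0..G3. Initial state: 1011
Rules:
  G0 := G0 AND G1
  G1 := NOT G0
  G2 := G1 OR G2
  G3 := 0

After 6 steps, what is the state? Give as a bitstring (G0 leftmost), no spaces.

Step 1: G0=G0&G1=1&0=0 G1=NOT G0=NOT 1=0 G2=G1|G2=0|1=1 G3=0(const) -> 0010
Step 2: G0=G0&G1=0&0=0 G1=NOT G0=NOT 0=1 G2=G1|G2=0|1=1 G3=0(const) -> 0110
Step 3: G0=G0&G1=0&1=0 G1=NOT G0=NOT 0=1 G2=G1|G2=1|1=1 G3=0(const) -> 0110
Step 4: G0=G0&G1=0&1=0 G1=NOT G0=NOT 0=1 G2=G1|G2=1|1=1 G3=0(const) -> 0110
Step 5: G0=G0&G1=0&1=0 G1=NOT G0=NOT 0=1 G2=G1|G2=1|1=1 G3=0(const) -> 0110
Step 6: G0=G0&G1=0&1=0 G1=NOT G0=NOT 0=1 G2=G1|G2=1|1=1 G3=0(const) -> 0110

0110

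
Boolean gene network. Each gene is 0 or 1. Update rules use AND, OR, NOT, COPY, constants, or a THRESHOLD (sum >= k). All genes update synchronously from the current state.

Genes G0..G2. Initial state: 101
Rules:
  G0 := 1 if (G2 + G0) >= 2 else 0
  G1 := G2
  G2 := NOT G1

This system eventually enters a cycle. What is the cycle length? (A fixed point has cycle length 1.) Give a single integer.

Step 0: 101
Step 1: G0=(1+1>=2)=1 G1=G2=1 G2=NOT G1=NOT 0=1 -> 111
Step 2: G0=(1+1>=2)=1 G1=G2=1 G2=NOT G1=NOT 1=0 -> 110
Step 3: G0=(0+1>=2)=0 G1=G2=0 G2=NOT G1=NOT 1=0 -> 000
Step 4: G0=(0+0>=2)=0 G1=G2=0 G2=NOT G1=NOT 0=1 -> 001
Step 5: G0=(1+0>=2)=0 G1=G2=1 G2=NOT G1=NOT 0=1 -> 011
Step 6: G0=(1+0>=2)=0 G1=G2=1 G2=NOT G1=NOT 1=0 -> 010
Step 7: G0=(0+0>=2)=0 G1=G2=0 G2=NOT G1=NOT 1=0 -> 000
State from step 7 equals state from step 3 -> cycle length 4

Answer: 4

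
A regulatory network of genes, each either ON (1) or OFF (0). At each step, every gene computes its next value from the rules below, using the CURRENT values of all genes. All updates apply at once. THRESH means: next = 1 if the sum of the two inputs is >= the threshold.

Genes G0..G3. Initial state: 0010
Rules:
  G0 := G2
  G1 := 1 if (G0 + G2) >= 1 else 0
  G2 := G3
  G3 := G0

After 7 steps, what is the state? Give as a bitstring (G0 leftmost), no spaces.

Step 1: G0=G2=1 G1=(0+1>=1)=1 G2=G3=0 G3=G0=0 -> 1100
Step 2: G0=G2=0 G1=(1+0>=1)=1 G2=G3=0 G3=G0=1 -> 0101
Step 3: G0=G2=0 G1=(0+0>=1)=0 G2=G3=1 G3=G0=0 -> 0010
Step 4: G0=G2=1 G1=(0+1>=1)=1 G2=G3=0 G3=G0=0 -> 1100
Step 5: G0=G2=0 G1=(1+0>=1)=1 G2=G3=0 G3=G0=1 -> 0101
Step 6: G0=G2=0 G1=(0+0>=1)=0 G2=G3=1 G3=G0=0 -> 0010
Step 7: G0=G2=1 G1=(0+1>=1)=1 G2=G3=0 G3=G0=0 -> 1100

1100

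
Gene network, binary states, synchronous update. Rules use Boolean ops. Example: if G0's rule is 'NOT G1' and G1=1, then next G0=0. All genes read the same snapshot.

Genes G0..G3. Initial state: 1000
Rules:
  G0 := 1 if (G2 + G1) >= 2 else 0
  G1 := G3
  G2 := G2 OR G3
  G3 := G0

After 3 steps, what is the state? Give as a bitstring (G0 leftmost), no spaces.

Step 1: G0=(0+0>=2)=0 G1=G3=0 G2=G2|G3=0|0=0 G3=G0=1 -> 0001
Step 2: G0=(0+0>=2)=0 G1=G3=1 G2=G2|G3=0|1=1 G3=G0=0 -> 0110
Step 3: G0=(1+1>=2)=1 G1=G3=0 G2=G2|G3=1|0=1 G3=G0=0 -> 1010

1010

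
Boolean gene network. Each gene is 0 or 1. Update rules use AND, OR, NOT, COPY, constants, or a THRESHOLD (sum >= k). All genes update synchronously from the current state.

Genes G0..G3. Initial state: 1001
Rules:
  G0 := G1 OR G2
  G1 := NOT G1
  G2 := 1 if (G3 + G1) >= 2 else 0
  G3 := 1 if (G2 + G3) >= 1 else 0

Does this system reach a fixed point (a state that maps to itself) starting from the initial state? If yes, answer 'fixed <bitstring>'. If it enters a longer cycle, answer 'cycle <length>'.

Step 0: 1001
Step 1: G0=G1|G2=0|0=0 G1=NOT G1=NOT 0=1 G2=(1+0>=2)=0 G3=(0+1>=1)=1 -> 0101
Step 2: G0=G1|G2=1|0=1 G1=NOT G1=NOT 1=0 G2=(1+1>=2)=1 G3=(0+1>=1)=1 -> 1011
Step 3: G0=G1|G2=0|1=1 G1=NOT G1=NOT 0=1 G2=(1+0>=2)=0 G3=(1+1>=1)=1 -> 1101
Step 4: G0=G1|G2=1|0=1 G1=NOT G1=NOT 1=0 G2=(1+1>=2)=1 G3=(0+1>=1)=1 -> 1011
Cycle of length 2 starting at step 2 -> no fixed point

Answer: cycle 2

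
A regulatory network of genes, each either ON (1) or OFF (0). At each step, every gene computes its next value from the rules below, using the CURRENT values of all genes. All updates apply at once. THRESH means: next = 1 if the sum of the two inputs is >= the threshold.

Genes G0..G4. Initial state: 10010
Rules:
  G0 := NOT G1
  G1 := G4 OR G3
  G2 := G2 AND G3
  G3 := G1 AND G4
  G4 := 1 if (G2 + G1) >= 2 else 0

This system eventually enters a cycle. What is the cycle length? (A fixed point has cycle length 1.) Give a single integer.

Answer: 1

Derivation:
Step 0: 10010
Step 1: G0=NOT G1=NOT 0=1 G1=G4|G3=0|1=1 G2=G2&G3=0&1=0 G3=G1&G4=0&0=0 G4=(0+0>=2)=0 -> 11000
Step 2: G0=NOT G1=NOT 1=0 G1=G4|G3=0|0=0 G2=G2&G3=0&0=0 G3=G1&G4=1&0=0 G4=(0+1>=2)=0 -> 00000
Step 3: G0=NOT G1=NOT 0=1 G1=G4|G3=0|0=0 G2=G2&G3=0&0=0 G3=G1&G4=0&0=0 G4=(0+0>=2)=0 -> 10000
Step 4: G0=NOT G1=NOT 0=1 G1=G4|G3=0|0=0 G2=G2&G3=0&0=0 G3=G1&G4=0&0=0 G4=(0+0>=2)=0 -> 10000
State from step 4 equals state from step 3 -> cycle length 1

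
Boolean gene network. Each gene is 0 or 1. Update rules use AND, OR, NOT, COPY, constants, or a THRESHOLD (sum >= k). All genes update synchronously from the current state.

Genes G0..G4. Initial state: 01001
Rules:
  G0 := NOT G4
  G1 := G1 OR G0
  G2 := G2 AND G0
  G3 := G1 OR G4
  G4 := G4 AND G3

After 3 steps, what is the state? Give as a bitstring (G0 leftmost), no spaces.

Step 1: G0=NOT G4=NOT 1=0 G1=G1|G0=1|0=1 G2=G2&G0=0&0=0 G3=G1|G4=1|1=1 G4=G4&G3=1&0=0 -> 01010
Step 2: G0=NOT G4=NOT 0=1 G1=G1|G0=1|0=1 G2=G2&G0=0&0=0 G3=G1|G4=1|0=1 G4=G4&G3=0&1=0 -> 11010
Step 3: G0=NOT G4=NOT 0=1 G1=G1|G0=1|1=1 G2=G2&G0=0&1=0 G3=G1|G4=1|0=1 G4=G4&G3=0&1=0 -> 11010

11010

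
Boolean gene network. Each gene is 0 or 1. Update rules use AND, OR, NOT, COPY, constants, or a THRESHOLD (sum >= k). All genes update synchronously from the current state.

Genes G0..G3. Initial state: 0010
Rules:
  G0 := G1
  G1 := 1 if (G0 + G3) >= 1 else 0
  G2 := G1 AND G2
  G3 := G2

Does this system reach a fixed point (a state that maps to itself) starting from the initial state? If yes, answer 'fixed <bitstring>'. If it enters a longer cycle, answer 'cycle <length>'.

Answer: cycle 2

Derivation:
Step 0: 0010
Step 1: G0=G1=0 G1=(0+0>=1)=0 G2=G1&G2=0&1=0 G3=G2=1 -> 0001
Step 2: G0=G1=0 G1=(0+1>=1)=1 G2=G1&G2=0&0=0 G3=G2=0 -> 0100
Step 3: G0=G1=1 G1=(0+0>=1)=0 G2=G1&G2=1&0=0 G3=G2=0 -> 1000
Step 4: G0=G1=0 G1=(1+0>=1)=1 G2=G1&G2=0&0=0 G3=G2=0 -> 0100
Cycle of length 2 starting at step 2 -> no fixed point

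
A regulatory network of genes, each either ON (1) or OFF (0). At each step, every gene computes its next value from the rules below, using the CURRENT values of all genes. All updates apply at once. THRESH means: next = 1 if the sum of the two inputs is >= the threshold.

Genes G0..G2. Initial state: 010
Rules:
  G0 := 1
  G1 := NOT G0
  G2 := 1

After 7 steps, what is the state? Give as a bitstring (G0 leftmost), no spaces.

Step 1: G0=1(const) G1=NOT G0=NOT 0=1 G2=1(const) -> 111
Step 2: G0=1(const) G1=NOT G0=NOT 1=0 G2=1(const) -> 101
Step 3: G0=1(const) G1=NOT G0=NOT 1=0 G2=1(const) -> 101
Step 4: G0=1(const) G1=NOT G0=NOT 1=0 G2=1(const) -> 101
Step 5: G0=1(const) G1=NOT G0=NOT 1=0 G2=1(const) -> 101
Step 6: G0=1(const) G1=NOT G0=NOT 1=0 G2=1(const) -> 101
Step 7: G0=1(const) G1=NOT G0=NOT 1=0 G2=1(const) -> 101

101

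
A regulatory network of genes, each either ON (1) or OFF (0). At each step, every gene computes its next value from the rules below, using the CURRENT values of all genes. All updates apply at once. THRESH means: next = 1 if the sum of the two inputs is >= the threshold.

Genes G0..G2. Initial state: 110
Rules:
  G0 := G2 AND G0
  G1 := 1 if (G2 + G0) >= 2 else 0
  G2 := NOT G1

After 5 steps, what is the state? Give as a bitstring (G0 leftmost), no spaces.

Step 1: G0=G2&G0=0&1=0 G1=(0+1>=2)=0 G2=NOT G1=NOT 1=0 -> 000
Step 2: G0=G2&G0=0&0=0 G1=(0+0>=2)=0 G2=NOT G1=NOT 0=1 -> 001
Step 3: G0=G2&G0=1&0=0 G1=(1+0>=2)=0 G2=NOT G1=NOT 0=1 -> 001
Step 4: G0=G2&G0=1&0=0 G1=(1+0>=2)=0 G2=NOT G1=NOT 0=1 -> 001
Step 5: G0=G2&G0=1&0=0 G1=(1+0>=2)=0 G2=NOT G1=NOT 0=1 -> 001

001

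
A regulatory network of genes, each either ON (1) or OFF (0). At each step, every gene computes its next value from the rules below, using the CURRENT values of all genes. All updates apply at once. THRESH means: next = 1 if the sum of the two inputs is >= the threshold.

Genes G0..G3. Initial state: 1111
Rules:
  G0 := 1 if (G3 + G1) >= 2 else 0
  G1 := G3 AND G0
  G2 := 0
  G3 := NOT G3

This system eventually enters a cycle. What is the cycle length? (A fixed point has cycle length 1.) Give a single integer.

Step 0: 1111
Step 1: G0=(1+1>=2)=1 G1=G3&G0=1&1=1 G2=0(const) G3=NOT G3=NOT 1=0 -> 1100
Step 2: G0=(0+1>=2)=0 G1=G3&G0=0&1=0 G2=0(const) G3=NOT G3=NOT 0=1 -> 0001
Step 3: G0=(1+0>=2)=0 G1=G3&G0=1&0=0 G2=0(const) G3=NOT G3=NOT 1=0 -> 0000
Step 4: G0=(0+0>=2)=0 G1=G3&G0=0&0=0 G2=0(const) G3=NOT G3=NOT 0=1 -> 0001
State from step 4 equals state from step 2 -> cycle length 2

Answer: 2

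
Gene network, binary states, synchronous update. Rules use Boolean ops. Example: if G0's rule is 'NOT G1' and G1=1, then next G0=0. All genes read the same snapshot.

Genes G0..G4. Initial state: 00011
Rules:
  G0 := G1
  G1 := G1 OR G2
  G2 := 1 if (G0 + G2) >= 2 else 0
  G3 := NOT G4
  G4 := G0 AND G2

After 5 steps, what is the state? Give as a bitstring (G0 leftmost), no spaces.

Step 1: G0=G1=0 G1=G1|G2=0|0=0 G2=(0+0>=2)=0 G3=NOT G4=NOT 1=0 G4=G0&G2=0&0=0 -> 00000
Step 2: G0=G1=0 G1=G1|G2=0|0=0 G2=(0+0>=2)=0 G3=NOT G4=NOT 0=1 G4=G0&G2=0&0=0 -> 00010
Step 3: G0=G1=0 G1=G1|G2=0|0=0 G2=(0+0>=2)=0 G3=NOT G4=NOT 0=1 G4=G0&G2=0&0=0 -> 00010
Step 4: G0=G1=0 G1=G1|G2=0|0=0 G2=(0+0>=2)=0 G3=NOT G4=NOT 0=1 G4=G0&G2=0&0=0 -> 00010
Step 5: G0=G1=0 G1=G1|G2=0|0=0 G2=(0+0>=2)=0 G3=NOT G4=NOT 0=1 G4=G0&G2=0&0=0 -> 00010

00010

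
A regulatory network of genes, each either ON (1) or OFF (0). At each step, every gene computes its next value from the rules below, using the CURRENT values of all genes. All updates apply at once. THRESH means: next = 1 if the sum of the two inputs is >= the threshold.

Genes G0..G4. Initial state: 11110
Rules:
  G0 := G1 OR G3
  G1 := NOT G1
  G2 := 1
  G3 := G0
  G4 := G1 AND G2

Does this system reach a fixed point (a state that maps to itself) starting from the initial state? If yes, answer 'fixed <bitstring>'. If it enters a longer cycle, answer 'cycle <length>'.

Answer: cycle 2

Derivation:
Step 0: 11110
Step 1: G0=G1|G3=1|1=1 G1=NOT G1=NOT 1=0 G2=1(const) G3=G0=1 G4=G1&G2=1&1=1 -> 10111
Step 2: G0=G1|G3=0|1=1 G1=NOT G1=NOT 0=1 G2=1(const) G3=G0=1 G4=G1&G2=0&1=0 -> 11110
Cycle of length 2 starting at step 0 -> no fixed point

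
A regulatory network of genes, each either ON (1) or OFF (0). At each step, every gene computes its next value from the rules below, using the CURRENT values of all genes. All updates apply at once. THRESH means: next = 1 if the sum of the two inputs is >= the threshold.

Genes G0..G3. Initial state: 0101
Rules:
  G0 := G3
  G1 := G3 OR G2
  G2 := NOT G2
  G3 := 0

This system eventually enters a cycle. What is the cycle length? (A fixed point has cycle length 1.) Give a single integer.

Answer: 2

Derivation:
Step 0: 0101
Step 1: G0=G3=1 G1=G3|G2=1|0=1 G2=NOT G2=NOT 0=1 G3=0(const) -> 1110
Step 2: G0=G3=0 G1=G3|G2=0|1=1 G2=NOT G2=NOT 1=0 G3=0(const) -> 0100
Step 3: G0=G3=0 G1=G3|G2=0|0=0 G2=NOT G2=NOT 0=1 G3=0(const) -> 0010
Step 4: G0=G3=0 G1=G3|G2=0|1=1 G2=NOT G2=NOT 1=0 G3=0(const) -> 0100
State from step 4 equals state from step 2 -> cycle length 2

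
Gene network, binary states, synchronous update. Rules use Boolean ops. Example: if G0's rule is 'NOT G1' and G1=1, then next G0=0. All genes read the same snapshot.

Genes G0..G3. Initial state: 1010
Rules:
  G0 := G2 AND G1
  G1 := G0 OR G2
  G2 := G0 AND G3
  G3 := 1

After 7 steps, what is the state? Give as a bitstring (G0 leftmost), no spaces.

Step 1: G0=G2&G1=1&0=0 G1=G0|G2=1|1=1 G2=G0&G3=1&0=0 G3=1(const) -> 0101
Step 2: G0=G2&G1=0&1=0 G1=G0|G2=0|0=0 G2=G0&G3=0&1=0 G3=1(const) -> 0001
Step 3: G0=G2&G1=0&0=0 G1=G0|G2=0|0=0 G2=G0&G3=0&1=0 G3=1(const) -> 0001
Step 4: G0=G2&G1=0&0=0 G1=G0|G2=0|0=0 G2=G0&G3=0&1=0 G3=1(const) -> 0001
Step 5: G0=G2&G1=0&0=0 G1=G0|G2=0|0=0 G2=G0&G3=0&1=0 G3=1(const) -> 0001
Step 6: G0=G2&G1=0&0=0 G1=G0|G2=0|0=0 G2=G0&G3=0&1=0 G3=1(const) -> 0001
Step 7: G0=G2&G1=0&0=0 G1=G0|G2=0|0=0 G2=G0&G3=0&1=0 G3=1(const) -> 0001

0001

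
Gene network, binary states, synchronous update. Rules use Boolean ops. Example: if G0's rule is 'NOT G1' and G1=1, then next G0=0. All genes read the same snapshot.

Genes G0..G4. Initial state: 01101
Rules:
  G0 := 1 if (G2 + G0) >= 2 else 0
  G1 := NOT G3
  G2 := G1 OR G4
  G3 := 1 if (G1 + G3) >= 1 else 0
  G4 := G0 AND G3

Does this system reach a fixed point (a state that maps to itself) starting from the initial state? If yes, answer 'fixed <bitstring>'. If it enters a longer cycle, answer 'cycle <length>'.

Step 0: 01101
Step 1: G0=(1+0>=2)=0 G1=NOT G3=NOT 0=1 G2=G1|G4=1|1=1 G3=(1+0>=1)=1 G4=G0&G3=0&0=0 -> 01110
Step 2: G0=(1+0>=2)=0 G1=NOT G3=NOT 1=0 G2=G1|G4=1|0=1 G3=(1+1>=1)=1 G4=G0&G3=0&1=0 -> 00110
Step 3: G0=(1+0>=2)=0 G1=NOT G3=NOT 1=0 G2=G1|G4=0|0=0 G3=(0+1>=1)=1 G4=G0&G3=0&1=0 -> 00010
Step 4: G0=(0+0>=2)=0 G1=NOT G3=NOT 1=0 G2=G1|G4=0|0=0 G3=(0+1>=1)=1 G4=G0&G3=0&1=0 -> 00010
Fixed point reached at step 3: 00010

Answer: fixed 00010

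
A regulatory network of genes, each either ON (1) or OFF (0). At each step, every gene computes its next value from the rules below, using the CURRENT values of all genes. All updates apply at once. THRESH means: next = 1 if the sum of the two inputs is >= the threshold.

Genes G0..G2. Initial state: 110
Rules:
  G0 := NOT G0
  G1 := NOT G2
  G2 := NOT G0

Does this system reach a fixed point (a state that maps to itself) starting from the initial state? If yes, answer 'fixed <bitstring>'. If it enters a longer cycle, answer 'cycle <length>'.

Answer: cycle 2

Derivation:
Step 0: 110
Step 1: G0=NOT G0=NOT 1=0 G1=NOT G2=NOT 0=1 G2=NOT G0=NOT 1=0 -> 010
Step 2: G0=NOT G0=NOT 0=1 G1=NOT G2=NOT 0=1 G2=NOT G0=NOT 0=1 -> 111
Step 3: G0=NOT G0=NOT 1=0 G1=NOT G2=NOT 1=0 G2=NOT G0=NOT 1=0 -> 000
Step 4: G0=NOT G0=NOT 0=1 G1=NOT G2=NOT 0=1 G2=NOT G0=NOT 0=1 -> 111
Cycle of length 2 starting at step 2 -> no fixed point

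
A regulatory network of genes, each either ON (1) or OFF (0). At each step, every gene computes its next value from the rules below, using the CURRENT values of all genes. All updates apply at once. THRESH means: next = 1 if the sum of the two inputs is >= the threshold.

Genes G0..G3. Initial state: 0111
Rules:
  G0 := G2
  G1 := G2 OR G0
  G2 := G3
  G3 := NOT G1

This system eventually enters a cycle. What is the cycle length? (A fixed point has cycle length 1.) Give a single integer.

Answer: 7

Derivation:
Step 0: 0111
Step 1: G0=G2=1 G1=G2|G0=1|0=1 G2=G3=1 G3=NOT G1=NOT 1=0 -> 1110
Step 2: G0=G2=1 G1=G2|G0=1|1=1 G2=G3=0 G3=NOT G1=NOT 1=0 -> 1100
Step 3: G0=G2=0 G1=G2|G0=0|1=1 G2=G3=0 G3=NOT G1=NOT 1=0 -> 0100
Step 4: G0=G2=0 G1=G2|G0=0|0=0 G2=G3=0 G3=NOT G1=NOT 1=0 -> 0000
Step 5: G0=G2=0 G1=G2|G0=0|0=0 G2=G3=0 G3=NOT G1=NOT 0=1 -> 0001
Step 6: G0=G2=0 G1=G2|G0=0|0=0 G2=G3=1 G3=NOT G1=NOT 0=1 -> 0011
Step 7: G0=G2=1 G1=G2|G0=1|0=1 G2=G3=1 G3=NOT G1=NOT 0=1 -> 1111
Step 8: G0=G2=1 G1=G2|G0=1|1=1 G2=G3=1 G3=NOT G1=NOT 1=0 -> 1110
State from step 8 equals state from step 1 -> cycle length 7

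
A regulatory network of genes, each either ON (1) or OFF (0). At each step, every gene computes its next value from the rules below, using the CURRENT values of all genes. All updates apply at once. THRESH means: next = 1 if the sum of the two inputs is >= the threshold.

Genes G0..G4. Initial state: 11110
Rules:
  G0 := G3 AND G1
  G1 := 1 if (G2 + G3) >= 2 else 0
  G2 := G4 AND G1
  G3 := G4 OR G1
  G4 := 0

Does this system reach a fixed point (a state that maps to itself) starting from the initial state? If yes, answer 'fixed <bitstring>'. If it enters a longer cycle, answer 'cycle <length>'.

Answer: fixed 00000

Derivation:
Step 0: 11110
Step 1: G0=G3&G1=1&1=1 G1=(1+1>=2)=1 G2=G4&G1=0&1=0 G3=G4|G1=0|1=1 G4=0(const) -> 11010
Step 2: G0=G3&G1=1&1=1 G1=(0+1>=2)=0 G2=G4&G1=0&1=0 G3=G4|G1=0|1=1 G4=0(const) -> 10010
Step 3: G0=G3&G1=1&0=0 G1=(0+1>=2)=0 G2=G4&G1=0&0=0 G3=G4|G1=0|0=0 G4=0(const) -> 00000
Step 4: G0=G3&G1=0&0=0 G1=(0+0>=2)=0 G2=G4&G1=0&0=0 G3=G4|G1=0|0=0 G4=0(const) -> 00000
Fixed point reached at step 3: 00000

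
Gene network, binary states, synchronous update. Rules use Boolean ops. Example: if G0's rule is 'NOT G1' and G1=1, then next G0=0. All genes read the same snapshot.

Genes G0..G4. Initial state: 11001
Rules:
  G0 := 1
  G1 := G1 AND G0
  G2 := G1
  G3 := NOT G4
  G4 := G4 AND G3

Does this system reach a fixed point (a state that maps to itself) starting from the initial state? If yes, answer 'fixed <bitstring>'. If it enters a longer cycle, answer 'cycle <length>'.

Answer: fixed 11110

Derivation:
Step 0: 11001
Step 1: G0=1(const) G1=G1&G0=1&1=1 G2=G1=1 G3=NOT G4=NOT 1=0 G4=G4&G3=1&0=0 -> 11100
Step 2: G0=1(const) G1=G1&G0=1&1=1 G2=G1=1 G3=NOT G4=NOT 0=1 G4=G4&G3=0&0=0 -> 11110
Step 3: G0=1(const) G1=G1&G0=1&1=1 G2=G1=1 G3=NOT G4=NOT 0=1 G4=G4&G3=0&1=0 -> 11110
Fixed point reached at step 2: 11110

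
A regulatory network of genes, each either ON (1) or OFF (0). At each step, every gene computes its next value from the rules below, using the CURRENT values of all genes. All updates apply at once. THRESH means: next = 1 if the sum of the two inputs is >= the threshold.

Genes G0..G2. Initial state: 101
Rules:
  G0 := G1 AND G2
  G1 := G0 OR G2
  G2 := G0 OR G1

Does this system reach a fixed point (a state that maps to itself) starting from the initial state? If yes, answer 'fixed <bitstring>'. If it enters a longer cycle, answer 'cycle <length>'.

Answer: fixed 111

Derivation:
Step 0: 101
Step 1: G0=G1&G2=0&1=0 G1=G0|G2=1|1=1 G2=G0|G1=1|0=1 -> 011
Step 2: G0=G1&G2=1&1=1 G1=G0|G2=0|1=1 G2=G0|G1=0|1=1 -> 111
Step 3: G0=G1&G2=1&1=1 G1=G0|G2=1|1=1 G2=G0|G1=1|1=1 -> 111
Fixed point reached at step 2: 111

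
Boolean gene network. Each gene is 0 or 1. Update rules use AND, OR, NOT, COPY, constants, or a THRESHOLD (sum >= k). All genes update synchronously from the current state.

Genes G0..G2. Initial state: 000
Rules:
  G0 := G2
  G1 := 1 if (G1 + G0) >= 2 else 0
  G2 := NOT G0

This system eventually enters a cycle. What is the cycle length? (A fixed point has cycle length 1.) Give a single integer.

Answer: 4

Derivation:
Step 0: 000
Step 1: G0=G2=0 G1=(0+0>=2)=0 G2=NOT G0=NOT 0=1 -> 001
Step 2: G0=G2=1 G1=(0+0>=2)=0 G2=NOT G0=NOT 0=1 -> 101
Step 3: G0=G2=1 G1=(0+1>=2)=0 G2=NOT G0=NOT 1=0 -> 100
Step 4: G0=G2=0 G1=(0+1>=2)=0 G2=NOT G0=NOT 1=0 -> 000
State from step 4 equals state from step 0 -> cycle length 4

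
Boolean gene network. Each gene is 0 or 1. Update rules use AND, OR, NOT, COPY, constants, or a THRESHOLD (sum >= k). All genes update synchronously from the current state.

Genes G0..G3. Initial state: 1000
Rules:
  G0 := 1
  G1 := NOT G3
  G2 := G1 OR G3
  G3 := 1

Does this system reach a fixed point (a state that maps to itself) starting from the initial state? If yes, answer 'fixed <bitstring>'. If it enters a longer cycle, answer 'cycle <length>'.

Answer: fixed 1011

Derivation:
Step 0: 1000
Step 1: G0=1(const) G1=NOT G3=NOT 0=1 G2=G1|G3=0|0=0 G3=1(const) -> 1101
Step 2: G0=1(const) G1=NOT G3=NOT 1=0 G2=G1|G3=1|1=1 G3=1(const) -> 1011
Step 3: G0=1(const) G1=NOT G3=NOT 1=0 G2=G1|G3=0|1=1 G3=1(const) -> 1011
Fixed point reached at step 2: 1011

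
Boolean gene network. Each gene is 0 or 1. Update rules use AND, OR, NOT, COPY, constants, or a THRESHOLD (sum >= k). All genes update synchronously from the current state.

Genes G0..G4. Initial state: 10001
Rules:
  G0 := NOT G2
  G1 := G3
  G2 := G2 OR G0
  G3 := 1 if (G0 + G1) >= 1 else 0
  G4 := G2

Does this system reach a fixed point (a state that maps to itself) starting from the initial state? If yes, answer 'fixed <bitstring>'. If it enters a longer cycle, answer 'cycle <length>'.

Step 0: 10001
Step 1: G0=NOT G2=NOT 0=1 G1=G3=0 G2=G2|G0=0|1=1 G3=(1+0>=1)=1 G4=G2=0 -> 10110
Step 2: G0=NOT G2=NOT 1=0 G1=G3=1 G2=G2|G0=1|1=1 G3=(1+0>=1)=1 G4=G2=1 -> 01111
Step 3: G0=NOT G2=NOT 1=0 G1=G3=1 G2=G2|G0=1|0=1 G3=(0+1>=1)=1 G4=G2=1 -> 01111
Fixed point reached at step 2: 01111

Answer: fixed 01111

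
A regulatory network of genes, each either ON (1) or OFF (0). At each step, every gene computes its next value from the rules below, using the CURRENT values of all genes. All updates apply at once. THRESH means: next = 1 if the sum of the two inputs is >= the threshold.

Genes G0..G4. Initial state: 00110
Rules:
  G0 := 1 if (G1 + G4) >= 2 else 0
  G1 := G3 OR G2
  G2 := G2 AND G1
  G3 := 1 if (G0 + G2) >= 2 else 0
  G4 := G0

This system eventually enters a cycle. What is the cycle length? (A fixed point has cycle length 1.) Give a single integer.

Step 0: 00110
Step 1: G0=(0+0>=2)=0 G1=G3|G2=1|1=1 G2=G2&G1=1&0=0 G3=(0+1>=2)=0 G4=G0=0 -> 01000
Step 2: G0=(1+0>=2)=0 G1=G3|G2=0|0=0 G2=G2&G1=0&1=0 G3=(0+0>=2)=0 G4=G0=0 -> 00000
Step 3: G0=(0+0>=2)=0 G1=G3|G2=0|0=0 G2=G2&G1=0&0=0 G3=(0+0>=2)=0 G4=G0=0 -> 00000
State from step 3 equals state from step 2 -> cycle length 1

Answer: 1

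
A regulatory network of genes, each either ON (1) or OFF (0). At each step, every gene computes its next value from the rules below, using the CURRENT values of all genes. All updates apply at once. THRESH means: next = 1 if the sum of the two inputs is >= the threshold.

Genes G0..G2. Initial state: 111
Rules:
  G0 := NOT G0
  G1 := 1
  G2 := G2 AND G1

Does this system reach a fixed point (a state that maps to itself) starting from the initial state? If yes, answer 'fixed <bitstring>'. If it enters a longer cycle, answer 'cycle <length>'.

Answer: cycle 2

Derivation:
Step 0: 111
Step 1: G0=NOT G0=NOT 1=0 G1=1(const) G2=G2&G1=1&1=1 -> 011
Step 2: G0=NOT G0=NOT 0=1 G1=1(const) G2=G2&G1=1&1=1 -> 111
Cycle of length 2 starting at step 0 -> no fixed point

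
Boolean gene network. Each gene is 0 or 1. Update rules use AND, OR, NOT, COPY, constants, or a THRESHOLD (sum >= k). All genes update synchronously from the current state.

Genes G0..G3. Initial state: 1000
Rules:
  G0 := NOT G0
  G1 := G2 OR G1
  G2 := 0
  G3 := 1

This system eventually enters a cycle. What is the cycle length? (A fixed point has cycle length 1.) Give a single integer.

Step 0: 1000
Step 1: G0=NOT G0=NOT 1=0 G1=G2|G1=0|0=0 G2=0(const) G3=1(const) -> 0001
Step 2: G0=NOT G0=NOT 0=1 G1=G2|G1=0|0=0 G2=0(const) G3=1(const) -> 1001
Step 3: G0=NOT G0=NOT 1=0 G1=G2|G1=0|0=0 G2=0(const) G3=1(const) -> 0001
State from step 3 equals state from step 1 -> cycle length 2

Answer: 2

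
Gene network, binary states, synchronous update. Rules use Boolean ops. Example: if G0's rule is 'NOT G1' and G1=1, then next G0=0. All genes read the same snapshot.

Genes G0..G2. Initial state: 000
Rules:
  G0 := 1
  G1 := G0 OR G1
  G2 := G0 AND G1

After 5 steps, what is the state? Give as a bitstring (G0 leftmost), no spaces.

Step 1: G0=1(const) G1=G0|G1=0|0=0 G2=G0&G1=0&0=0 -> 100
Step 2: G0=1(const) G1=G0|G1=1|0=1 G2=G0&G1=1&0=0 -> 110
Step 3: G0=1(const) G1=G0|G1=1|1=1 G2=G0&G1=1&1=1 -> 111
Step 4: G0=1(const) G1=G0|G1=1|1=1 G2=G0&G1=1&1=1 -> 111
Step 5: G0=1(const) G1=G0|G1=1|1=1 G2=G0&G1=1&1=1 -> 111

111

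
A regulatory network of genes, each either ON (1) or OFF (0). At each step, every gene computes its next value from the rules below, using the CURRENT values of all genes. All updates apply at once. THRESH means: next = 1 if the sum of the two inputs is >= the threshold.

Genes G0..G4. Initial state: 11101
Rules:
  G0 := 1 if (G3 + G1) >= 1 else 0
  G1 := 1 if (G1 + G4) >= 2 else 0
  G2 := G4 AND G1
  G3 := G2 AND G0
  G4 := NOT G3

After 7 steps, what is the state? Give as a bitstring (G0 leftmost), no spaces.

Step 1: G0=(0+1>=1)=1 G1=(1+1>=2)=1 G2=G4&G1=1&1=1 G3=G2&G0=1&1=1 G4=NOT G3=NOT 0=1 -> 11111
Step 2: G0=(1+1>=1)=1 G1=(1+1>=2)=1 G2=G4&G1=1&1=1 G3=G2&G0=1&1=1 G4=NOT G3=NOT 1=0 -> 11110
Step 3: G0=(1+1>=1)=1 G1=(1+0>=2)=0 G2=G4&G1=0&1=0 G3=G2&G0=1&1=1 G4=NOT G3=NOT 1=0 -> 10010
Step 4: G0=(1+0>=1)=1 G1=(0+0>=2)=0 G2=G4&G1=0&0=0 G3=G2&G0=0&1=0 G4=NOT G3=NOT 1=0 -> 10000
Step 5: G0=(0+0>=1)=0 G1=(0+0>=2)=0 G2=G4&G1=0&0=0 G3=G2&G0=0&1=0 G4=NOT G3=NOT 0=1 -> 00001
Step 6: G0=(0+0>=1)=0 G1=(0+1>=2)=0 G2=G4&G1=1&0=0 G3=G2&G0=0&0=0 G4=NOT G3=NOT 0=1 -> 00001
Step 7: G0=(0+0>=1)=0 G1=(0+1>=2)=0 G2=G4&G1=1&0=0 G3=G2&G0=0&0=0 G4=NOT G3=NOT 0=1 -> 00001

00001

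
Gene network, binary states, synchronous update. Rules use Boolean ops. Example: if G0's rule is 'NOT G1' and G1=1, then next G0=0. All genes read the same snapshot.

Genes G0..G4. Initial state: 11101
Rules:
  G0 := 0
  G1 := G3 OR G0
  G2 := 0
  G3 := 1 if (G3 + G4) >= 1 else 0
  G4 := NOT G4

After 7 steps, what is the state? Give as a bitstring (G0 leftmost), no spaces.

Step 1: G0=0(const) G1=G3|G0=0|1=1 G2=0(const) G3=(0+1>=1)=1 G4=NOT G4=NOT 1=0 -> 01010
Step 2: G0=0(const) G1=G3|G0=1|0=1 G2=0(const) G3=(1+0>=1)=1 G4=NOT G4=NOT 0=1 -> 01011
Step 3: G0=0(const) G1=G3|G0=1|0=1 G2=0(const) G3=(1+1>=1)=1 G4=NOT G4=NOT 1=0 -> 01010
Step 4: G0=0(const) G1=G3|G0=1|0=1 G2=0(const) G3=(1+0>=1)=1 G4=NOT G4=NOT 0=1 -> 01011
Step 5: G0=0(const) G1=G3|G0=1|0=1 G2=0(const) G3=(1+1>=1)=1 G4=NOT G4=NOT 1=0 -> 01010
Step 6: G0=0(const) G1=G3|G0=1|0=1 G2=0(const) G3=(1+0>=1)=1 G4=NOT G4=NOT 0=1 -> 01011
Step 7: G0=0(const) G1=G3|G0=1|0=1 G2=0(const) G3=(1+1>=1)=1 G4=NOT G4=NOT 1=0 -> 01010

01010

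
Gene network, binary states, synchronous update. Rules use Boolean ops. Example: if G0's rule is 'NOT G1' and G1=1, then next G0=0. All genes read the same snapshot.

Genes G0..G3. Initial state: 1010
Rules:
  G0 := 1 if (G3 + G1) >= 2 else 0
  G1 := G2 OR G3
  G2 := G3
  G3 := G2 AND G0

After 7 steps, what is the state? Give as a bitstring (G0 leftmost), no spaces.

Step 1: G0=(0+0>=2)=0 G1=G2|G3=1|0=1 G2=G3=0 G3=G2&G0=1&1=1 -> 0101
Step 2: G0=(1+1>=2)=1 G1=G2|G3=0|1=1 G2=G3=1 G3=G2&G0=0&0=0 -> 1110
Step 3: G0=(0+1>=2)=0 G1=G2|G3=1|0=1 G2=G3=0 G3=G2&G0=1&1=1 -> 0101
Step 4: G0=(1+1>=2)=1 G1=G2|G3=0|1=1 G2=G3=1 G3=G2&G0=0&0=0 -> 1110
Step 5: G0=(0+1>=2)=0 G1=G2|G3=1|0=1 G2=G3=0 G3=G2&G0=1&1=1 -> 0101
Step 6: G0=(1+1>=2)=1 G1=G2|G3=0|1=1 G2=G3=1 G3=G2&G0=0&0=0 -> 1110
Step 7: G0=(0+1>=2)=0 G1=G2|G3=1|0=1 G2=G3=0 G3=G2&G0=1&1=1 -> 0101

0101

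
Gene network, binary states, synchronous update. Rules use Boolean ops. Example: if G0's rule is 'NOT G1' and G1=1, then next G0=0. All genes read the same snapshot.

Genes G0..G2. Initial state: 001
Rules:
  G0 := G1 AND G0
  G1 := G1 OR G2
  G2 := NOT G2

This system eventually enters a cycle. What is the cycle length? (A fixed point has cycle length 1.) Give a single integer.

Answer: 2

Derivation:
Step 0: 001
Step 1: G0=G1&G0=0&0=0 G1=G1|G2=0|1=1 G2=NOT G2=NOT 1=0 -> 010
Step 2: G0=G1&G0=1&0=0 G1=G1|G2=1|0=1 G2=NOT G2=NOT 0=1 -> 011
Step 3: G0=G1&G0=1&0=0 G1=G1|G2=1|1=1 G2=NOT G2=NOT 1=0 -> 010
State from step 3 equals state from step 1 -> cycle length 2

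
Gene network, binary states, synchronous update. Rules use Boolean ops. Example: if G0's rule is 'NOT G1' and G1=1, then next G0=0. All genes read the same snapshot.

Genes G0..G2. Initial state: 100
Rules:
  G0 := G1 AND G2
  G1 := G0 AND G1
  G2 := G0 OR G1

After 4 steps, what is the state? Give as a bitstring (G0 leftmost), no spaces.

Step 1: G0=G1&G2=0&0=0 G1=G0&G1=1&0=0 G2=G0|G1=1|0=1 -> 001
Step 2: G0=G1&G2=0&1=0 G1=G0&G1=0&0=0 G2=G0|G1=0|0=0 -> 000
Step 3: G0=G1&G2=0&0=0 G1=G0&G1=0&0=0 G2=G0|G1=0|0=0 -> 000
Step 4: G0=G1&G2=0&0=0 G1=G0&G1=0&0=0 G2=G0|G1=0|0=0 -> 000

000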